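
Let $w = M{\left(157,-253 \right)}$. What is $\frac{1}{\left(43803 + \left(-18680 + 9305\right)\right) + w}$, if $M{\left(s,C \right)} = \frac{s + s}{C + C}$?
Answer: $\frac{253}{8710127} \approx 2.9047 \cdot 10^{-5}$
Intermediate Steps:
$M{\left(s,C \right)} = \frac{s}{C}$ ($M{\left(s,C \right)} = \frac{2 s}{2 C} = 2 s \frac{1}{2 C} = \frac{s}{C}$)
$w = - \frac{157}{253}$ ($w = \frac{157}{-253} = 157 \left(- \frac{1}{253}\right) = - \frac{157}{253} \approx -0.62055$)
$\frac{1}{\left(43803 + \left(-18680 + 9305\right)\right) + w} = \frac{1}{\left(43803 + \left(-18680 + 9305\right)\right) - \frac{157}{253}} = \frac{1}{\left(43803 - 9375\right) - \frac{157}{253}} = \frac{1}{34428 - \frac{157}{253}} = \frac{1}{\frac{8710127}{253}} = \frac{253}{8710127}$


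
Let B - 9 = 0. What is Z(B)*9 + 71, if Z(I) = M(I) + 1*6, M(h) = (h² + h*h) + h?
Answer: 1664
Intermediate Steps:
M(h) = h + 2*h² (M(h) = (h² + h²) + h = 2*h² + h = h + 2*h²)
B = 9 (B = 9 + 0 = 9)
Z(I) = 6 + I*(1 + 2*I) (Z(I) = I*(1 + 2*I) + 1*6 = I*(1 + 2*I) + 6 = 6 + I*(1 + 2*I))
Z(B)*9 + 71 = (6 + 9*(1 + 2*9))*9 + 71 = (6 + 9*(1 + 18))*9 + 71 = (6 + 9*19)*9 + 71 = (6 + 171)*9 + 71 = 177*9 + 71 = 1593 + 71 = 1664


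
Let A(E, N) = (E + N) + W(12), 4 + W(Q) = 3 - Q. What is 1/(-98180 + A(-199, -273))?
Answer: -1/98665 ≈ -1.0135e-5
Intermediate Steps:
W(Q) = -1 - Q (W(Q) = -4 + (3 - Q) = -1 - Q)
A(E, N) = -13 + E + N (A(E, N) = (E + N) + (-1 - 1*12) = (E + N) + (-1 - 12) = (E + N) - 13 = -13 + E + N)
1/(-98180 + A(-199, -273)) = 1/(-98180 + (-13 - 199 - 273)) = 1/(-98180 - 485) = 1/(-98665) = -1/98665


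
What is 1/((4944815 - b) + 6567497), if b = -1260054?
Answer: 1/12772366 ≈ 7.8294e-8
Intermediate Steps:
1/((4944815 - b) + 6567497) = 1/((4944815 - 1*(-1260054)) + 6567497) = 1/((4944815 + 1260054) + 6567497) = 1/(6204869 + 6567497) = 1/12772366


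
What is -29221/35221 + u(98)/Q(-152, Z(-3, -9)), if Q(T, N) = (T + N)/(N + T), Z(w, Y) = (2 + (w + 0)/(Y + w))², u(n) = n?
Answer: 3422437/35221 ≈ 97.170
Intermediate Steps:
Z(w, Y) = (2 + w/(Y + w))²
Q(T, N) = 1 (Q(T, N) = (N + T)/(N + T) = 1)
-29221/35221 + u(98)/Q(-152, Z(-3, -9)) = -29221/35221 + 98/1 = -29221*1/35221 + 98*1 = -29221/35221 + 98 = 3422437/35221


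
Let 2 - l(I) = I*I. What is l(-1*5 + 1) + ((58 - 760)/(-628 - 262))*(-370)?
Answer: -27220/89 ≈ -305.84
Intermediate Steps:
l(I) = 2 - I**2 (l(I) = 2 - I*I = 2 - I**2)
l(-1*5 + 1) + ((58 - 760)/(-628 - 262))*(-370) = (2 - (-1*5 + 1)**2) + ((58 - 760)/(-628 - 262))*(-370) = (2 - (-5 + 1)**2) - 702/(-890)*(-370) = (2 - 1*(-4)**2) - 702*(-1/890)*(-370) = (2 - 1*16) + (351/445)*(-370) = (2 - 16) - 25974/89 = -14 - 25974/89 = -27220/89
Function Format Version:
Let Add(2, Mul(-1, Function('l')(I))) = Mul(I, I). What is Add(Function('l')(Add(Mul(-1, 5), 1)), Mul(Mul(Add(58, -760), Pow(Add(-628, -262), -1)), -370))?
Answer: Rational(-27220, 89) ≈ -305.84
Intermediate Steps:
Function('l')(I) = Add(2, Mul(-1, Pow(I, 2))) (Function('l')(I) = Add(2, Mul(-1, Mul(I, I))) = Add(2, Mul(-1, Pow(I, 2))))
Add(Function('l')(Add(Mul(-1, 5), 1)), Mul(Mul(Add(58, -760), Pow(Add(-628, -262), -1)), -370)) = Add(Add(2, Mul(-1, Pow(Add(Mul(-1, 5), 1), 2))), Mul(Mul(Add(58, -760), Pow(Add(-628, -262), -1)), -370)) = Add(Add(2, Mul(-1, Pow(Add(-5, 1), 2))), Mul(Mul(-702, Pow(-890, -1)), -370)) = Add(Add(2, Mul(-1, Pow(-4, 2))), Mul(Mul(-702, Rational(-1, 890)), -370)) = Add(Add(2, Mul(-1, 16)), Mul(Rational(351, 445), -370)) = Add(Add(2, -16), Rational(-25974, 89)) = Add(-14, Rational(-25974, 89)) = Rational(-27220, 89)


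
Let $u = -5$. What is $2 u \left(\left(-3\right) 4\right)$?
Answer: $120$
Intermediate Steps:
$2 u \left(\left(-3\right) 4\right) = 2 \left(-5\right) \left(\left(-3\right) 4\right) = \left(-10\right) \left(-12\right) = 120$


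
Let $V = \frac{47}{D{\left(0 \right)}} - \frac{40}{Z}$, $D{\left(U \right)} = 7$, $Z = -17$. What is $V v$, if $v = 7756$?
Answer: $\frac{1195532}{17} \approx 70325.0$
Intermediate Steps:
$V = \frac{1079}{119}$ ($V = \frac{47}{7} - \frac{40}{-17} = 47 \cdot \frac{1}{7} - - \frac{40}{17} = \frac{47}{7} + \frac{40}{17} = \frac{1079}{119} \approx 9.0672$)
$V v = \frac{1079}{119} \cdot 7756 = \frac{1195532}{17}$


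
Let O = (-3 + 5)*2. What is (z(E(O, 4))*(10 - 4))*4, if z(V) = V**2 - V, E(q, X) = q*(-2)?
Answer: 1728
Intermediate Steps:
O = 4 (O = 2*2 = 4)
E(q, X) = -2*q
(z(E(O, 4))*(10 - 4))*4 = (((-2*4)*(-1 - 2*4))*(10 - 4))*4 = (-8*(-1 - 8)*6)*4 = (-8*(-9)*6)*4 = (72*6)*4 = 432*4 = 1728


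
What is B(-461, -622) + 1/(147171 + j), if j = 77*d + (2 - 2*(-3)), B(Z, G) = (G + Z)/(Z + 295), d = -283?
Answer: 67897685/10407204 ≈ 6.5241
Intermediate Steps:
B(Z, G) = (G + Z)/(295 + Z)
j = -21783 (j = 77*(-283) + (2 - 2*(-3)) = -21791 + (2 + 6) = -21791 + 8 = -21783)
B(-461, -622) + 1/(147171 + j) = (-622 - 461)/(295 - 461) + 1/(147171 - 21783) = -1083/(-166) + 1/125388 = -1/166*(-1083) + 1/125388 = 1083/166 + 1/125388 = 67897685/10407204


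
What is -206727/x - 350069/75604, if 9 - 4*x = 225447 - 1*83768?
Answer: 6461638601/5355409340 ≈ 1.2066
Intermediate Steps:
x = -70835/2 (x = 9/4 - (225447 - 1*83768)/4 = 9/4 - (225447 - 83768)/4 = 9/4 - 1/4*141679 = 9/4 - 141679/4 = -70835/2 ≈ -35418.)
-206727/x - 350069/75604 = -206727/(-70835/2) - 350069/75604 = -206727*(-2/70835) - 350069*1/75604 = 413454/70835 - 350069/75604 = 6461638601/5355409340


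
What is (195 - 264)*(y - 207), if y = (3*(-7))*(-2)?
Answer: 11385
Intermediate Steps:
y = 42 (y = -21*(-2) = 42)
(195 - 264)*(y - 207) = (195 - 264)*(42 - 207) = -69*(-165) = 11385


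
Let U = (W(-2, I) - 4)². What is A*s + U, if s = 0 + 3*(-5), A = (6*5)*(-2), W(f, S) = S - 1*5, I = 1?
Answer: 964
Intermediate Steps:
W(f, S) = -5 + S (W(f, S) = S - 5 = -5 + S)
U = 64 (U = ((-5 + 1) - 4)² = (-4 - 4)² = (-8)² = 64)
A = -60 (A = 30*(-2) = -60)
s = -15 (s = 0 - 15 = -15)
A*s + U = -60*(-15) + 64 = 900 + 64 = 964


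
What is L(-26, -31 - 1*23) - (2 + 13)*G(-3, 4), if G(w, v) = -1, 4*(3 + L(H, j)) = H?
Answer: 11/2 ≈ 5.5000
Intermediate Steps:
L(H, j) = -3 + H/4
L(-26, -31 - 1*23) - (2 + 13)*G(-3, 4) = (-3 + (1/4)*(-26)) - (2 + 13)*(-1) = (-3 - 13/2) - 15*(-1) = -19/2 - 1*(-15) = -19/2 + 15 = 11/2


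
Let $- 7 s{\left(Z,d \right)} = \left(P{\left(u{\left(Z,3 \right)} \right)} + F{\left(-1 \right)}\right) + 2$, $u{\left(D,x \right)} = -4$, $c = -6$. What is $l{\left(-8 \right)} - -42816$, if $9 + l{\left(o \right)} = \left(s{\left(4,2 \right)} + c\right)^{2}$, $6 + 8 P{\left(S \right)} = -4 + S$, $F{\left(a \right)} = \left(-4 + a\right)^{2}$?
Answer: $\frac{33633049}{784} \approx 42899.0$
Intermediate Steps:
$P{\left(S \right)} = - \frac{5}{4} + \frac{S}{8}$ ($P{\left(S \right)} = - \frac{3}{4} + \frac{-4 + S}{8} = - \frac{3}{4} + \left(- \frac{1}{2} + \frac{S}{8}\right) = - \frac{5}{4} + \frac{S}{8}$)
$s{\left(Z,d \right)} = - \frac{101}{28}$ ($s{\left(Z,d \right)} = - \frac{\left(\left(- \frac{5}{4} + \frac{1}{8} \left(-4\right)\right) + \left(-4 - 1\right)^{2}\right) + 2}{7} = - \frac{\left(\left(- \frac{5}{4} - \frac{1}{2}\right) + \left(-5\right)^{2}\right) + 2}{7} = - \frac{\left(- \frac{7}{4} + 25\right) + 2}{7} = - \frac{\frac{93}{4} + 2}{7} = \left(- \frac{1}{7}\right) \frac{101}{4} = - \frac{101}{28}$)
$l{\left(o \right)} = \frac{65305}{784}$ ($l{\left(o \right)} = -9 + \left(- \frac{101}{28} - 6\right)^{2} = -9 + \left(- \frac{269}{28}\right)^{2} = -9 + \frac{72361}{784} = \frac{65305}{784}$)
$l{\left(-8 \right)} - -42816 = \frac{65305}{784} - -42816 = \frac{65305}{784} + 42816 = \frac{33633049}{784}$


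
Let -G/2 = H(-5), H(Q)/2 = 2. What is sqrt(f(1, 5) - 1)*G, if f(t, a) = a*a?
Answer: -16*sqrt(6) ≈ -39.192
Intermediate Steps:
H(Q) = 4 (H(Q) = 2*2 = 4)
f(t, a) = a**2
G = -8 (G = -2*4 = -8)
sqrt(f(1, 5) - 1)*G = sqrt(5**2 - 1)*(-8) = sqrt(25 - 1)*(-8) = sqrt(24)*(-8) = (2*sqrt(6))*(-8) = -16*sqrt(6)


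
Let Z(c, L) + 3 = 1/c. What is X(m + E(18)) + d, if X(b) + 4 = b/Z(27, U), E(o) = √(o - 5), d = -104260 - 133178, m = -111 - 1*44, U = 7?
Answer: -3798235/16 - 27*√13/80 ≈ -2.3739e+5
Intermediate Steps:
m = -155 (m = -111 - 44 = -155)
d = -237438
Z(c, L) = -3 + 1/c
E(o) = √(-5 + o)
X(b) = -4 - 27*b/80 (X(b) = -4 + b/(-3 + 1/27) = -4 + b/(-80/27) = -4 + b*(-27/80) = -4 - 27*b/80)
X(m + E(18)) + d = (-4 - 27*(-155 + √(-5 + 18))/80) - 237438 = (-4 - 27*(-155 + √13)/80) - 237438 = (-4 + (837/16 - 27*√13/80)) - 237438 = (773/16 - 27*√13/80) - 237438 = -3798235/16 - 27*√13/80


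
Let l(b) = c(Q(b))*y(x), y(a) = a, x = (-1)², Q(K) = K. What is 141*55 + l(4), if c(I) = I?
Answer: 7759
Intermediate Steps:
x = 1
l(b) = b (l(b) = b*1 = b)
141*55 + l(4) = 141*55 + 4 = 7755 + 4 = 7759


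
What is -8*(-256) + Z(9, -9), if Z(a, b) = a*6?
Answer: 2102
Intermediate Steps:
Z(a, b) = 6*a
-8*(-256) + Z(9, -9) = -8*(-256) + 6*9 = 2048 + 54 = 2102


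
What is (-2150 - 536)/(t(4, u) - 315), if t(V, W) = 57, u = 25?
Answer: 1343/129 ≈ 10.411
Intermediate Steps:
(-2150 - 536)/(t(4, u) - 315) = (-2150 - 536)/(57 - 315) = -2686/(-258) = -2686*(-1/258) = 1343/129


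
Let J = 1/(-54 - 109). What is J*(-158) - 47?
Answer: -7503/163 ≈ -46.031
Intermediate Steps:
J = -1/163 (J = 1/(-163) = -1/163 ≈ -0.0061350)
J*(-158) - 47 = -1/163*(-158) - 47 = 158/163 - 47 = -7503/163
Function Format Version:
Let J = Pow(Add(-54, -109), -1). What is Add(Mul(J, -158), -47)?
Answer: Rational(-7503, 163) ≈ -46.031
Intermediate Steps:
J = Rational(-1, 163) (J = Pow(-163, -1) = Rational(-1, 163) ≈ -0.0061350)
Add(Mul(J, -158), -47) = Add(Mul(Rational(-1, 163), -158), -47) = Add(Rational(158, 163), -47) = Rational(-7503, 163)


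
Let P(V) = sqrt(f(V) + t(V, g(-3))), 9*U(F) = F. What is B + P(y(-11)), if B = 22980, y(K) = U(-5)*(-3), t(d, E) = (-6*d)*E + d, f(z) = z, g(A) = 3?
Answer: 22980 + 4*I*sqrt(15)/3 ≈ 22980.0 + 5.164*I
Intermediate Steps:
U(F) = F/9
t(d, E) = d - 6*E*d (t(d, E) = -6*E*d + d = d - 6*E*d)
y(K) = 5/3 (y(K) = ((1/9)*(-5))*(-3) = -5/9*(-3) = 5/3)
P(V) = 4*sqrt(-V) (P(V) = sqrt(V + V*(1 - 6*3)) = sqrt(V + V*(1 - 18)) = sqrt(V + V*(-17)) = sqrt(V - 17*V) = sqrt(-16*V) = 4*sqrt(-V))
B + P(y(-11)) = 22980 + 4*sqrt(-1*5/3) = 22980 + 4*sqrt(-5/3) = 22980 + 4*(I*sqrt(15)/3) = 22980 + 4*I*sqrt(15)/3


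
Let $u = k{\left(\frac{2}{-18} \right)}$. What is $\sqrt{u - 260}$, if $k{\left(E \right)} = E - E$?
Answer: $2 i \sqrt{65} \approx 16.125 i$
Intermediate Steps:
$k{\left(E \right)} = 0$
$u = 0$
$\sqrt{u - 260} = \sqrt{0 - 260} = \sqrt{-260} = 2 i \sqrt{65}$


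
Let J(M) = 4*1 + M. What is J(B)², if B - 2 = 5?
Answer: 121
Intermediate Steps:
B = 7 (B = 2 + 5 = 7)
J(M) = 4 + M
J(B)² = (4 + 7)² = 11² = 121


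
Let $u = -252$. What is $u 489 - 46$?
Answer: $-123274$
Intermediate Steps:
$u 489 - 46 = \left(-252\right) 489 - 46 = -123228 - 46 = -123274$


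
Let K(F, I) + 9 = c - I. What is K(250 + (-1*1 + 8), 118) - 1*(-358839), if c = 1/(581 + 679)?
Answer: 451977121/1260 ≈ 3.5871e+5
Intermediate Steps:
c = 1/1260 ≈ 0.00079365
K(F, I) = -11339/1260 - I (K(F, I) = -9 + (1/1260 - I) = -11339/1260 - I)
K(250 + (-1*1 + 8), 118) - 1*(-358839) = (-11339/1260 - 1*118) - 1*(-358839) = (-11339/1260 - 118) + 358839 = -160019/1260 + 358839 = 451977121/1260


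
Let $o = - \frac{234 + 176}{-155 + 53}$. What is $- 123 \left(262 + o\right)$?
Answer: $- \frac{556247}{17} \approx -32720.0$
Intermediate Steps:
$o = \frac{205}{51}$ ($o = - \frac{410}{-102} = - \frac{410 \left(-1\right)}{102} = \left(-1\right) \left(- \frac{205}{51}\right) = \frac{205}{51} \approx 4.0196$)
$- 123 \left(262 + o\right) = - 123 \left(262 + \frac{205}{51}\right) = \left(-123\right) \frac{13567}{51} = - \frac{556247}{17}$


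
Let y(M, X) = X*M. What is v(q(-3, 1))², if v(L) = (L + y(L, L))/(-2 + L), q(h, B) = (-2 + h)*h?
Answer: 57600/169 ≈ 340.83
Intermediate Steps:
y(M, X) = M*X
q(h, B) = h*(-2 + h)
v(L) = (L + L²)/(-2 + L) (v(L) = (L + L*L)/(-2 + L) = (L + L²)/(-2 + L))
v(q(-3, 1))² = ((-3*(-2 - 3))*(1 - 3*(-2 - 3))/(-2 - 3*(-2 - 3)))² = ((-3*(-5))*(1 - 3*(-5))/(-2 - 3*(-5)))² = (15*(1 + 15)/(-2 + 15))² = (15*16/13)² = (15*(1/13)*16)² = (240/13)² = 57600/169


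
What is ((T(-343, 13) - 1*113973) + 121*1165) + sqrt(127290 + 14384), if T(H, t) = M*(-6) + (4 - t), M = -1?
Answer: 26989 + sqrt(141674) ≈ 27365.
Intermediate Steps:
T(H, t) = 10 - t (T(H, t) = -1*(-6) + (4 - t) = 6 + (4 - t) = 10 - t)
((T(-343, 13) - 1*113973) + 121*1165) + sqrt(127290 + 14384) = (((10 - 1*13) - 1*113973) + 121*1165) + sqrt(127290 + 14384) = (((10 - 13) - 113973) + 140965) + sqrt(141674) = ((-3 - 113973) + 140965) + sqrt(141674) = (-113976 + 140965) + sqrt(141674) = 26989 + sqrt(141674)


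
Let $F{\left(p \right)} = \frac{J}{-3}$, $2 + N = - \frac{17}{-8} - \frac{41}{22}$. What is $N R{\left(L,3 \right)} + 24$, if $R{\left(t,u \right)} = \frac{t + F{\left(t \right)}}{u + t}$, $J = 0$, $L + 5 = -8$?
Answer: $\frac{19131}{880} \approx 21.74$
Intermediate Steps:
$L = -13$ ($L = -5 - 8 = -13$)
$N = - \frac{153}{88}$ ($N = -2 - \left(- \frac{17}{8} + \frac{41}{22}\right) = -2 - - \frac{23}{88} = -2 + \left(\frac{17}{8} - \frac{41}{22}\right) = -2 + \frac{23}{88} = - \frac{153}{88} \approx -1.7386$)
$F{\left(p \right)} = 0$ ($F{\left(p \right)} = \frac{0}{-3} = 0 \left(- \frac{1}{3}\right) = 0$)
$R{\left(t,u \right)} = \frac{t}{t + u}$ ($R{\left(t,u \right)} = \frac{t + 0}{u + t} = \frac{t}{t + u}$)
$N R{\left(L,3 \right)} + 24 = - \frac{153 \left(- \frac{13}{-13 + 3}\right)}{88} + 24 = - \frac{153 \left(- \frac{13}{-10}\right)}{88} + 24 = - \frac{153 \left(\left(-13\right) \left(- \frac{1}{10}\right)\right)}{88} + 24 = \left(- \frac{153}{88}\right) \frac{13}{10} + 24 = - \frac{1989}{880} + 24 = \frac{19131}{880}$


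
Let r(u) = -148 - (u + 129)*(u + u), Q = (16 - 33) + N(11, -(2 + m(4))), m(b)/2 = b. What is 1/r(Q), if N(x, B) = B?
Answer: 1/5360 ≈ 0.00018657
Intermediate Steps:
m(b) = 2*b
Q = -27 (Q = (16 - 33) - (2 + 2*4) = -17 - (2 + 8) = -17 - 1*10 = -17 - 10 = -27)
r(u) = -148 - 2*u*(129 + u) (r(u) = -148 - (129 + u)*2*u = -148 - 2*u*(129 + u))
1/r(Q) = 1/(-148 - 258*(-27) - 2*(-27)²) = 1/(-148 + 6966 - 2*729) = 1/(-148 + 6966 - 1458) = 1/5360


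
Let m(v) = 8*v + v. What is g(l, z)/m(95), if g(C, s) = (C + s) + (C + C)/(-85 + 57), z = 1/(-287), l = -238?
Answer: -63428/245385 ≈ -0.25848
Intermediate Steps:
z = -1/287 ≈ -0.0034843
m(v) = 9*v
g(C, s) = s + 13*C/14 (g(C, s) = (C + s) + (2*C)/(-28) = (C + s) + (2*C)*(-1/28) = (C + s) - C/14 = s + 13*C/14)
g(l, z)/m(95) = (-1/287 + (13/14)*(-238))/((9*95)) = (-1/287 - 221)/855 = -63428/287*1/855 = -63428/245385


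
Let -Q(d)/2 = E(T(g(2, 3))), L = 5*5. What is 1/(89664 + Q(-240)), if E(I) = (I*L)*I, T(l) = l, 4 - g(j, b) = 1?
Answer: 1/89214 ≈ 1.1209e-5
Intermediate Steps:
g(j, b) = 3 (g(j, b) = 4 - 1*1 = 4 - 1 = 3)
L = 25
E(I) = 25*I**2 (E(I) = (I*25)*I = (25*I)*I = 25*I**2)
Q(d) = -450 (Q(d) = -50*3**2 = -50*9 = -2*225 = -450)
1/(89664 + Q(-240)) = 1/(89664 - 450) = 1/89214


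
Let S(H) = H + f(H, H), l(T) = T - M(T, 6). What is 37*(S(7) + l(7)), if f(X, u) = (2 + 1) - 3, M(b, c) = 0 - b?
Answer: 777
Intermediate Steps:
M(b, c) = -b
l(T) = 2*T (l(T) = T - (-1)*T = T + T = 2*T)
f(X, u) = 0 (f(X, u) = 3 - 3 = 0)
S(H) = H (S(H) = H + 0 = H)
37*(S(7) + l(7)) = 37*(7 + 2*7) = 37*(7 + 14) = 37*21 = 777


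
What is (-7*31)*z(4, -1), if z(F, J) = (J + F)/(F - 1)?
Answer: -217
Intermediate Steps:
z(F, J) = (F + J)/(-1 + F)
(-7*31)*z(4, -1) = (-7*31)*((4 - 1)/(-1 + 4)) = -217*3/3 = -217*1 = -217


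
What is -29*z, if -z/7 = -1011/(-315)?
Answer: 9773/15 ≈ 651.53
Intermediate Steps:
z = -337/15 (z = -(-7077)/(-315) = -(-7077)*(-1)/315 = -7*337/105 = -337/15 ≈ -22.467)
-29*z = -29*(-337/15) = 9773/15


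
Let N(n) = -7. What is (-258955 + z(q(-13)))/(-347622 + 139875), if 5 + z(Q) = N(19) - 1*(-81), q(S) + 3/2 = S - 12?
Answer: 258886/207747 ≈ 1.2462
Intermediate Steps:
q(S) = -27/2 + S (q(S) = -3/2 + (S - 12) = -3/2 + (-12 + S) = -27/2 + S)
z(Q) = 69 (z(Q) = -5 + (-7 - 1*(-81)) = -5 + (-7 + 81) = -5 + 74 = 69)
(-258955 + z(q(-13)))/(-347622 + 139875) = (-258955 + 69)/(-347622 + 139875) = -258886/(-207747) = -258886*(-1/207747) = 258886/207747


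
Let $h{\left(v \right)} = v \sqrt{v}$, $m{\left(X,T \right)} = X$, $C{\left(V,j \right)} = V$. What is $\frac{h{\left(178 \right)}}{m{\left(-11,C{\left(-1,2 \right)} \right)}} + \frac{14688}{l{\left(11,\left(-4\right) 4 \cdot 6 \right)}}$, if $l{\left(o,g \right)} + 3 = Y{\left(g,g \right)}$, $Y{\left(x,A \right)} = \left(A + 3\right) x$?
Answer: $\frac{288}{175} - \frac{178 \sqrt{178}}{11} \approx -214.25$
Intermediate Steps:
$h{\left(v \right)} = v^{\frac{3}{2}}$
$Y{\left(x,A \right)} = x \left(3 + A\right)$ ($Y{\left(x,A \right)} = \left(3 + A\right) x = x \left(3 + A\right)$)
$l{\left(o,g \right)} = -3 + g \left(3 + g\right)$
$\frac{h{\left(178 \right)}}{m{\left(-11,C{\left(-1,2 \right)} \right)}} + \frac{14688}{l{\left(11,\left(-4\right) 4 \cdot 6 \right)}} = \frac{178^{\frac{3}{2}}}{-11} + \frac{14688}{-3 + \left(-4\right) 4 \cdot 6 \left(3 + \left(-4\right) 4 \cdot 6\right)} = 178 \sqrt{178} \left(- \frac{1}{11}\right) + \frac{14688}{-3 + \left(-16\right) 6 \left(3 - 96\right)} = - \frac{178 \sqrt{178}}{11} + \frac{14688}{-3 - 96 \left(3 - 96\right)} = - \frac{178 \sqrt{178}}{11} + \frac{14688}{-3 - -8928} = - \frac{178 \sqrt{178}}{11} + \frac{14688}{-3 + 8928} = - \frac{178 \sqrt{178}}{11} + \frac{14688}{8925} = - \frac{178 \sqrt{178}}{11} + 14688 \cdot \frac{1}{8925} = - \frac{178 \sqrt{178}}{11} + \frac{288}{175} = \frac{288}{175} - \frac{178 \sqrt{178}}{11}$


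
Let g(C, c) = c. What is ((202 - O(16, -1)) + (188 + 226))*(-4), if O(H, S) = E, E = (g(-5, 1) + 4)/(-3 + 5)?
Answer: -2454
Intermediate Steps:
E = 5/2 (E = (1 + 4)/(-3 + 5) = 5/2 ≈ 2.5000)
O(H, S) = 5/2
((202 - O(16, -1)) + (188 + 226))*(-4) = ((202 - 1*5/2) + (188 + 226))*(-4) = ((202 - 5/2) + 414)*(-4) = (399/2 + 414)*(-4) = (1227/2)*(-4) = -2454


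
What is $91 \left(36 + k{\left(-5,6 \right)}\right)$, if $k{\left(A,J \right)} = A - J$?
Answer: $2275$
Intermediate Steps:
$91 \left(36 + k{\left(-5,6 \right)}\right) = 91 \left(36 - 11\right) = 91 \cdot 25 = 2275$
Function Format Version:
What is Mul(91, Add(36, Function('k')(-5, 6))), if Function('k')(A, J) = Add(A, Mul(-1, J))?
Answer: 2275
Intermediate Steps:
Mul(91, Add(36, Function('k')(-5, 6))) = Mul(91, Add(36, Add(-5, Mul(-1, 6)))) = Mul(91, Add(36, Add(-5, -6))) = Mul(91, Add(36, -11)) = Mul(91, 25) = 2275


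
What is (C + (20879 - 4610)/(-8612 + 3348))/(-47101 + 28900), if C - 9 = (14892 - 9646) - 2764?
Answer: -13096355/95810064 ≈ -0.13669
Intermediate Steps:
C = 2491 (C = 9 + ((14892 - 9646) - 2764) = 9 + (5246 - 2764) = 9 + 2482 = 2491)
(C + (20879 - 4610)/(-8612 + 3348))/(-47101 + 28900) = (2491 + (20879 - 4610)/(-8612 + 3348))/(-47101 + 28900) = (2491 + 16269/(-5264))/(-18201) = (2491 + 16269*(-1/5264))*(-1/18201) = (2491 - 16269/5264)*(-1/18201) = (13096355/5264)*(-1/18201) = -13096355/95810064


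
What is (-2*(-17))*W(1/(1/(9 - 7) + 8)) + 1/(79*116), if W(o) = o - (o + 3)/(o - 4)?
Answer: 9466445/302412 ≈ 31.303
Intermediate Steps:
W(o) = o - (3 + o)/(-4 + o)
(-2*(-17))*W(1/(1/(9 - 7) + 8)) + 1/(79*116) = (-2*(-17))*((-3 + (1/(1/(9 - 7) + 8))**2 - 5/(1/(9 - 7) + 8))/(-4 + 1/(1/(9 - 7) + 8))) + 1/(79*116) = 34*((-3 + (1/(1/2 + 8))**2 - 5/(1/2 + 8))/(-4 + 1/(1/2 + 8))) + (1/79)*(1/116) = 34*((-3 + (1/(1/2 + 8))**2 - 5/(1/2 + 8))/(-4 + 1/(1/2 + 8))) + 1/9164 = 34*((-3 + (1/(17/2))**2 - 5/17/2)/(-4 + 1/(17/2))) + 1/9164 = 34*((-3 + (2/17)**2 - 5*2/17)/(-4 + 2/17)) + 1/9164 = 34*((-3 + 4/289 - 10/17)/(-66/17)) + 1/9164 = 34*(-17/66*(-1033/289)) + 1/9164 = 34*(1033/1122) + 1/9164 = 1033/33 + 1/9164 = 9466445/302412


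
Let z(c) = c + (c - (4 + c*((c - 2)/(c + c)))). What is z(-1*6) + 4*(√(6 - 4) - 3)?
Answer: -24 + 4*√2 ≈ -18.343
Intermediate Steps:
z(c) = -3 + 3*c/2 (z(c) = c + (c - (4 + c*((-2 + c)/((2*c))))) = c + (c - (4 + c*((-2 + c)*(1/(2*c))))) = c + (c - (4 + c*((-2 + c)/(2*c)))) = c + (c - (4 + (-1 + c/2))) = c + (c - (3 + c/2)) = c + (c + (-3 - c/2)) = c + (-3 + c/2) = -3 + 3*c/2)
z(-1*6) + 4*(√(6 - 4) - 3) = (-3 + 3*(-1*6)/2) + 4*(√(6 - 4) - 3) = (-3 + (3/2)*(-6)) + 4*(√2 - 3) = (-3 - 9) + 4*(-3 + √2) = -12 + (-12 + 4*√2) = -24 + 4*√2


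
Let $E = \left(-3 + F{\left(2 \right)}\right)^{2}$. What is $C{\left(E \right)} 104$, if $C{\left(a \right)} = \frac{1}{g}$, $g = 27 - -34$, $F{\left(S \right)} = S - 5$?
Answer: $\frac{104}{61} \approx 1.7049$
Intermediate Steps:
$F{\left(S \right)} = -5 + S$
$g = 61$ ($g = 27 + 34 = 61$)
$E = 36$ ($E = \left(-3 + \left(-5 + 2\right)\right)^{2} = \left(-3 - 3\right)^{2} = \left(-6\right)^{2} = 36$)
$C{\left(a \right)} = \frac{1}{61}$
$C{\left(E \right)} 104 = \frac{1}{61} \cdot 104 = \frac{104}{61}$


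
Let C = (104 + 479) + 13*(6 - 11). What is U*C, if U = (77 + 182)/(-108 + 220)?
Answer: 9583/8 ≈ 1197.9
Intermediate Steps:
U = 37/16 (U = 259/112 = 259*(1/112) = 37/16 ≈ 2.3125)
C = 518 (C = 583 + 13*(-5) = 583 - 65 = 518)
U*C = (37/16)*518 = 9583/8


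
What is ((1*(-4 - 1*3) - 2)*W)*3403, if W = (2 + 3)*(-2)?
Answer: 306270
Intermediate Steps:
W = -10 (W = 5*(-2) = -10)
((1*(-4 - 1*3) - 2)*W)*3403 = ((1*(-4 - 1*3) - 2)*(-10))*3403 = ((1*(-4 - 3) - 2)*(-10))*3403 = ((1*(-7) - 2)*(-10))*3403 = ((-7 - 2)*(-10))*3403 = -9*(-10)*3403 = 90*3403 = 306270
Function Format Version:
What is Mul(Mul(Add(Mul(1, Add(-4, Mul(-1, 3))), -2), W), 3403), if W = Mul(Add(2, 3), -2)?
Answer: 306270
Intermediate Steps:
W = -10 (W = Mul(5, -2) = -10)
Mul(Mul(Add(Mul(1, Add(-4, Mul(-1, 3))), -2), W), 3403) = Mul(Mul(Add(Mul(1, Add(-4, Mul(-1, 3))), -2), -10), 3403) = Mul(Mul(Add(Mul(1, Add(-4, -3)), -2), -10), 3403) = Mul(Mul(Add(Mul(1, -7), -2), -10), 3403) = Mul(Mul(Add(-7, -2), -10), 3403) = Mul(Mul(-9, -10), 3403) = Mul(90, 3403) = 306270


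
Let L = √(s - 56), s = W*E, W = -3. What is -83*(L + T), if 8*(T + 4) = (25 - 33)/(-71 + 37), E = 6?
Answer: 11205/34 - 83*I*√74 ≈ 329.56 - 713.99*I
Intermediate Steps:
T = -135/34 (T = -4 + ((25 - 33)/(-71 + 37))/8 = -4 + (-8/(-34))/8 = -4 + (-8*(-1/34))/8 = -4 + (⅛)*(4/17) = -4 + 1/34 = -135/34 ≈ -3.9706)
s = -18 (s = -3*6 = -18)
L = I*√74 (L = √(-18 - 56) = √(-74) = I*√74 ≈ 8.6023*I)
-83*(L + T) = -83*(I*√74 - 135/34) = -83*(-135/34 + I*√74) = 11205/34 - 83*I*√74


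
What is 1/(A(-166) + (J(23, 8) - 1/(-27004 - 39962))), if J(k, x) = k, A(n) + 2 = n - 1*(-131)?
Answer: -66966/937523 ≈ -0.071429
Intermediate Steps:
A(n) = 129 + n (A(n) = -2 + (n - 1*(-131)) = -2 + (n + 131) = -2 + (131 + n) = 129 + n)
1/(A(-166) + (J(23, 8) - 1/(-27004 - 39962))) = 1/((129 - 166) + (23 - 1/(-27004 - 39962))) = 1/(-37 + (23 - 1/(-66966))) = 1/(-37 + (23 - 1*(-1/66966))) = 1/(-37 + (23 + 1/66966)) = 1/(-37 + 1540219/66966) = 1/(-937523/66966) = -66966/937523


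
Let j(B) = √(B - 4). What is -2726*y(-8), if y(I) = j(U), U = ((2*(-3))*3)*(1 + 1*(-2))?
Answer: -2726*√14 ≈ -10200.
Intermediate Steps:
U = 18 (U = (-6*3)*(1 - 2) = -18*(-1) = 18)
j(B) = √(-4 + B)
y(I) = √14 (y(I) = √(-4 + 18) = √14)
-2726*y(-8) = -2726*√14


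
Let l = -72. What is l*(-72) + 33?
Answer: 5217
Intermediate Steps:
l*(-72) + 33 = -72*(-72) + 33 = 5184 + 33 = 5217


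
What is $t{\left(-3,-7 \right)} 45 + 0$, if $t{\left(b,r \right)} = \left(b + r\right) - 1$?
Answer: $-495$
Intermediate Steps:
$t{\left(b,r \right)} = -1 + b + r$
$t{\left(-3,-7 \right)} 45 + 0 = \left(-1 - 3 - 7\right) 45 + 0 = \left(-11\right) 45 + 0 = -495 + 0 = -495$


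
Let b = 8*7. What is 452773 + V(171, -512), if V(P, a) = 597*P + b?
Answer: 554916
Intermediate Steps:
b = 56
V(P, a) = 56 + 597*P (V(P, a) = 597*P + 56 = 56 + 597*P)
452773 + V(171, -512) = 452773 + (56 + 597*171) = 452773 + (56 + 102087) = 452773 + 102143 = 554916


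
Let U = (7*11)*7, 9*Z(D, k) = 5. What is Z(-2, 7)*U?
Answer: 2695/9 ≈ 299.44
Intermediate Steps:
Z(D, k) = 5/9 (Z(D, k) = (1/9)*5 = 5/9)
U = 539 (U = 77*7 = 539)
Z(-2, 7)*U = (5/9)*539 = 2695/9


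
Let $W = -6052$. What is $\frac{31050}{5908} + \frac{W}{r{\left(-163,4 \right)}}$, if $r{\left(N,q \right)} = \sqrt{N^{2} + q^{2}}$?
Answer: $\frac{15525}{2954} - \frac{6052 \sqrt{26585}}{26585} \approx -31.862$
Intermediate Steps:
$\frac{31050}{5908} + \frac{W}{r{\left(-163,4 \right)}} = \frac{31050}{5908} - \frac{6052}{\sqrt{\left(-163\right)^{2} + 4^{2}}} = 31050 \cdot \frac{1}{5908} - \frac{6052}{\sqrt{26569 + 16}} = \frac{15525}{2954} - \frac{6052}{\sqrt{26585}} = \frac{15525}{2954} - 6052 \frac{\sqrt{26585}}{26585} = \frac{15525}{2954} - \frac{6052 \sqrt{26585}}{26585}$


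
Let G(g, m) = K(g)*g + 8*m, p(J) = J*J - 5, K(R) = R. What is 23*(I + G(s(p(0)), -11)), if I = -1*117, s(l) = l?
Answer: -4140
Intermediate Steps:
p(J) = -5 + J² (p(J) = J² - 5 = -5 + J²)
G(g, m) = g² + 8*m (G(g, m) = g*g + 8*m = g² + 8*m)
I = -117
23*(I + G(s(p(0)), -11)) = 23*(-117 + ((-5 + 0²)² + 8*(-11))) = 23*(-117 + ((-5 + 0)² - 88)) = 23*(-117 + ((-5)² - 88)) = 23*(-117 + (25 - 88)) = 23*(-117 - 63) = 23*(-180) = -4140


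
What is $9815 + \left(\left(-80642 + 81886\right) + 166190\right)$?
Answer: $177249$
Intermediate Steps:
$9815 + \left(\left(-80642 + 81886\right) + 166190\right) = 9815 + \left(1244 + 166190\right) = 9815 + 167434 = 177249$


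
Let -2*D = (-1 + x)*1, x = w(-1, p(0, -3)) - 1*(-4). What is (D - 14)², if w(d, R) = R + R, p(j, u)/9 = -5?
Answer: 3481/4 ≈ 870.25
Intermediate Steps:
p(j, u) = -45 (p(j, u) = 9*(-5) = -45)
w(d, R) = 2*R
x = -86 (x = 2*(-45) - 1*(-4) = -90 + 4 = -86)
D = 87/2 (D = -(-1 - 86)/2 = -(-87)/2 = -½*(-87) = 87/2 ≈ 43.500)
(D - 14)² = (87/2 - 14)² = (59/2)² = 3481/4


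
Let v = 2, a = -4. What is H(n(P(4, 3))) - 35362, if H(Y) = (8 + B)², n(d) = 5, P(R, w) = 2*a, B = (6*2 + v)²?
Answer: 6254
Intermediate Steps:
B = 196 (B = (6*2 + 2)² = (12 + 2)² = 14² = 196)
P(R, w) = -8 (P(R, w) = 2*(-4) = -8)
H(Y) = 41616 (H(Y) = (8 + 196)² = 204² = 41616)
H(n(P(4, 3))) - 35362 = 41616 - 35362 = 6254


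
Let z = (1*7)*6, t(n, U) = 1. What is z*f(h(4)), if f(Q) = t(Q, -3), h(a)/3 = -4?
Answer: 42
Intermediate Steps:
h(a) = -12 (h(a) = 3*(-4) = -12)
z = 42 (z = 7*6 = 42)
f(Q) = 1
z*f(h(4)) = 42*1 = 42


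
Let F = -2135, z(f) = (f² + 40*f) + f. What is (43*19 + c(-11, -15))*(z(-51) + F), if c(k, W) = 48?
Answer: -1405625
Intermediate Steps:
z(f) = f² + 41*f
(43*19 + c(-11, -15))*(z(-51) + F) = (43*19 + 48)*(-51*(41 - 51) - 2135) = (817 + 48)*(-51*(-10) - 2135) = 865*(510 - 2135) = 865*(-1625) = -1405625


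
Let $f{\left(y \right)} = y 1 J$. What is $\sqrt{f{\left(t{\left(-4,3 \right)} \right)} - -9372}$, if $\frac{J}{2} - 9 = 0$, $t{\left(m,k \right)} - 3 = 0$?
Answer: $\sqrt{9426} \approx 97.088$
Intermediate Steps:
$t{\left(m,k \right)} = 3$ ($t{\left(m,k \right)} = 3 + 0 = 3$)
$J = 18$ ($J = 18 + 2 \cdot 0 = 18 + 0 = 18$)
$f{\left(y \right)} = 18 y$ ($f{\left(y \right)} = y 1 \cdot 18 = y 18 = 18 y$)
$\sqrt{f{\left(t{\left(-4,3 \right)} \right)} - -9372} = \sqrt{18 \cdot 3 - -9372} = \sqrt{54 + 9372} = \sqrt{9426}$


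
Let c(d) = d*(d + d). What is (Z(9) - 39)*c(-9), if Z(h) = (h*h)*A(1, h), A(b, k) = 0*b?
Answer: -6318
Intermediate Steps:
A(b, k) = 0
c(d) = 2*d**2 (c(d) = d*(2*d) = 2*d**2)
Z(h) = 0 (Z(h) = (h*h)*0 = h**2*0 = 0)
(Z(9) - 39)*c(-9) = (0 - 39)*(2*(-9)**2) = -78*81 = -39*162 = -6318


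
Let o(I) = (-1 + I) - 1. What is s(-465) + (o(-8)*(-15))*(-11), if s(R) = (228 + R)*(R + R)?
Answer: 218760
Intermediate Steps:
s(R) = 2*R*(228 + R) (s(R) = (228 + R)*(2*R) = 2*R*(228 + R))
o(I) = -2 + I
s(-465) + (o(-8)*(-15))*(-11) = 2*(-465)*(228 - 465) + ((-2 - 8)*(-15))*(-11) = 2*(-465)*(-237) - 10*(-15)*(-11) = 220410 + 150*(-11) = 220410 - 1650 = 218760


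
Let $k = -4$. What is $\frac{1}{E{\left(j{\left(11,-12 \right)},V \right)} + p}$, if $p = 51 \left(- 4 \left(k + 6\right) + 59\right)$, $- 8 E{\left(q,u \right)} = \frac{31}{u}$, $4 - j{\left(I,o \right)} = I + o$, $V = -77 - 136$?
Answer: $\frac{1704}{4432135} \approx 0.00038446$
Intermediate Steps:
$V = -213$
$j{\left(I,o \right)} = 4 - I - o$ ($j{\left(I,o \right)} = 4 - \left(I + o\right) = 4 - I - o$)
$E{\left(q,u \right)} = - \frac{31}{8 u}$ ($E{\left(q,u \right)} = - \frac{31 \frac{1}{u}}{8} = - \frac{31}{8 u}$)
$p = 2601$ ($p = 51 \left(- 4 \left(-4 + 6\right) + 59\right) = 51 \left(\left(-4\right) 2 + 59\right) = 51 \left(-8 + 59\right) = 51 \cdot 51 = 2601$)
$\frac{1}{E{\left(j{\left(11,-12 \right)},V \right)} + p} = \frac{1}{- \frac{31}{8 \left(-213\right)} + 2601} = \frac{1}{\left(- \frac{31}{8}\right) \left(- \frac{1}{213}\right) + 2601} = \frac{1}{\frac{31}{1704} + 2601} = \frac{1}{\frac{4432135}{1704}} = \frac{1704}{4432135}$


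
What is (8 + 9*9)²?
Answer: 7921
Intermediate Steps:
(8 + 9*9)² = (8 + 81)² = 89² = 7921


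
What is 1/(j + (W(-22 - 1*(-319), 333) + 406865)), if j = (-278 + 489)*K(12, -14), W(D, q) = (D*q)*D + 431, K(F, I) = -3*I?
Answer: 1/29789755 ≈ 3.3569e-8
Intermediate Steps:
W(D, q) = 431 + q*D**2 (W(D, q) = q*D**2 + 431 = 431 + q*D**2)
j = 8862 (j = (-278 + 489)*(-3*(-14)) = 211*42 = 8862)
1/(j + (W(-22 - 1*(-319), 333) + 406865)) = 1/(8862 + ((431 + 333*(-22 - 1*(-319))**2) + 406865)) = 1/(8862 + ((431 + 333*(-22 + 319)**2) + 406865)) = 1/(8862 + ((431 + 333*297**2) + 406865)) = 1/(8862 + ((431 + 333*88209) + 406865)) = 1/(8862 + ((431 + 29373597) + 406865)) = 1/(8862 + (29374028 + 406865)) = 1/(8862 + 29780893) = 1/29789755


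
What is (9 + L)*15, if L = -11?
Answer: -30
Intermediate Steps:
(9 + L)*15 = (9 - 11)*15 = -2*15 = -30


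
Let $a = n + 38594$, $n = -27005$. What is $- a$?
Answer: $-11589$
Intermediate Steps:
$a = 11589$ ($a = -27005 + 38594 = 11589$)
$- a = \left(-1\right) 11589 = -11589$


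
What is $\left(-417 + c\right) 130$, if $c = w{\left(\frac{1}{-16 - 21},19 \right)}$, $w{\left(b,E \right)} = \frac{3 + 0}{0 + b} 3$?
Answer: $-97500$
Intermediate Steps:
$w{\left(b,E \right)} = \frac{9}{b}$ ($w{\left(b,E \right)} = \frac{3}{b} 3 = \frac{9}{b}$)
$c = -333$ ($c = \frac{9}{\frac{1}{-16 - 21}} = \frac{9}{\frac{1}{-37}} = \frac{9}{- \frac{1}{37}} = 9 \left(-37\right) = -333$)
$\left(-417 + c\right) 130 = \left(-417 - 333\right) 130 = \left(-750\right) 130 = -97500$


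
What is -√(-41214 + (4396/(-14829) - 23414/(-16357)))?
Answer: -2*I*√606183139964851020231/242557953 ≈ -203.01*I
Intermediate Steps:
-√(-41214 + (4396/(-14829) - 23414/(-16357))) = -√(-41214 + (4396*(-1/14829) - 23414*(-1/16357))) = -√(-41214 + (-4396/14829 + 23414/16357)) = -√(-41214 + 275300834/242557953) = -√(-9996508174108/242557953) = -2*I*√606183139964851020231/242557953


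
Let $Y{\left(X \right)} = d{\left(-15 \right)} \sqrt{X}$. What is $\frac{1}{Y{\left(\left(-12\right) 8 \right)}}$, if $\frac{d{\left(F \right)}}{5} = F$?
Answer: $\frac{i \sqrt{6}}{1800} \approx 0.0013608 i$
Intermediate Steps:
$d{\left(F \right)} = 5 F$
$Y{\left(X \right)} = - 75 \sqrt{X}$ ($Y{\left(X \right)} = 5 \left(-15\right) \sqrt{X} = - 75 \sqrt{X}$)
$\frac{1}{Y{\left(\left(-12\right) 8 \right)}} = \frac{1}{\left(-75\right) \sqrt{\left(-12\right) 8}} = \frac{1}{\left(-75\right) \sqrt{-96}} = \frac{1}{\left(-75\right) 4 i \sqrt{6}} = \frac{1}{\left(-300\right) i \sqrt{6}} = \frac{i \sqrt{6}}{1800}$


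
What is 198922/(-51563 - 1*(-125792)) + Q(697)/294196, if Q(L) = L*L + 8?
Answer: 94583766805/21837874884 ≈ 4.3312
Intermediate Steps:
Q(L) = 8 + L² (Q(L) = L² + 8 = 8 + L²)
198922/(-51563 - 1*(-125792)) + Q(697)/294196 = 198922/(-51563 - 1*(-125792)) + (8 + 697²)/294196 = 198922/(-51563 + 125792) + (8 + 485809)*(1/294196) = 198922/74229 + 485817*(1/294196) = 198922*(1/74229) + 485817/294196 = 198922/74229 + 485817/294196 = 94583766805/21837874884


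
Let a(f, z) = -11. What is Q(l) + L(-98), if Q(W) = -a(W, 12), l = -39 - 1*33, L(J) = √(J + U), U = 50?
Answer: 11 + 4*I*√3 ≈ 11.0 + 6.9282*I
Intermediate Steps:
L(J) = √(50 + J) (L(J) = √(J + 50) = √(50 + J))
l = -72 (l = -39 - 33 = -72)
Q(W) = 11 (Q(W) = -1*(-11) = 11)
Q(l) + L(-98) = 11 + √(50 - 98) = 11 + √(-48) = 11 + 4*I*√3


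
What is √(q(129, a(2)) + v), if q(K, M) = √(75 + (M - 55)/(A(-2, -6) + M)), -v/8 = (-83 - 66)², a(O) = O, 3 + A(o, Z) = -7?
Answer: √(-710432 + √1306)/2 ≈ 421.42*I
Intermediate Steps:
A(o, Z) = -10 (A(o, Z) = -3 - 7 = -10)
v = -177608 (v = -8*(-83 - 66)² = -8*(-149)² = -8*22201 = -177608)
q(K, M) = √(75 + (-55 + M)/(-10 + M)) (q(K, M) = √(75 + (M - 55)/(-10 + M)) = √(75 + (-55 + M)/(-10 + M)))
√(q(129, a(2)) + v) = √(√((-805 + 76*2)/(-10 + 2)) - 177608) = √(√((-805 + 152)/(-8)) - 177608) = √(√(-⅛*(-653)) - 177608) = √(√(653/8) - 177608) = √(√1306/4 - 177608) = √(-177608 + √1306/4)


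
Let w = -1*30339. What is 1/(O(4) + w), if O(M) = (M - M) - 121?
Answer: -1/30460 ≈ -3.2830e-5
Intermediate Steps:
O(M) = -121 (O(M) = 0 - 121 = -121)
w = -30339
1/(O(4) + w) = 1/(-121 - 30339) = 1/(-30460) = -1/30460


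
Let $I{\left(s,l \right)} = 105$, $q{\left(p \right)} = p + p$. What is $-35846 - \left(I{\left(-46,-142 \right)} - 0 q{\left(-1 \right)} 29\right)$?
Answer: $-35951$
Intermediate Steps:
$q{\left(p \right)} = 2 p$
$-35846 - \left(I{\left(-46,-142 \right)} - 0 q{\left(-1 \right)} 29\right) = -35846 - \left(105 - 0 \cdot 2 \left(-1\right) 29\right) = -35846 - \left(105 - 0 \left(-2\right) 29\right) = -35846 - \left(105 - 0 \cdot 29\right) = -35846 - \left(105 - 0\right) = -35846 - \left(105 + 0\right) = -35846 - 105 = -35951$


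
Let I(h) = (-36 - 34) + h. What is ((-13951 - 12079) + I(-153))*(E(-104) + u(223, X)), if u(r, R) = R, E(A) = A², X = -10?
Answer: -283689918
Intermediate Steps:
I(h) = -70 + h
((-13951 - 12079) + I(-153))*(E(-104) + u(223, X)) = ((-13951 - 12079) + (-70 - 153))*((-104)² - 10) = (-26030 - 223)*(10816 - 10) = -26253*10806 = -283689918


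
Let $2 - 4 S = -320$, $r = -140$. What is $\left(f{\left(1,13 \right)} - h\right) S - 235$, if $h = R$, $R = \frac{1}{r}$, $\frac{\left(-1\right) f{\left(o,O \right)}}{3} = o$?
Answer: $- \frac{19037}{40} \approx -475.92$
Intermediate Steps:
$f{\left(o,O \right)} = - 3 o$
$S = \frac{161}{2}$ ($S = \frac{1}{2} - -80 = \frac{1}{2} + 80 = \frac{161}{2} \approx 80.5$)
$R = - \frac{1}{140}$ ($R = \frac{1}{-140} = - \frac{1}{140} \approx -0.0071429$)
$h = - \frac{1}{140} \approx -0.0071429$
$\left(f{\left(1,13 \right)} - h\right) S - 235 = \left(\left(-3\right) 1 - - \frac{1}{140}\right) \frac{161}{2} - 235 = \left(-3 + \frac{1}{140}\right) \frac{161}{2} - 235 = \left(- \frac{419}{140}\right) \frac{161}{2} - 235 = - \frac{9637}{40} - 235 = - \frac{19037}{40}$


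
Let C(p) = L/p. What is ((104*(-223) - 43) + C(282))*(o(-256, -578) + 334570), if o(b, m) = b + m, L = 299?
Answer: -1093314296828/141 ≈ -7.7540e+9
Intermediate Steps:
C(p) = 299/p
((104*(-223) - 43) + C(282))*(o(-256, -578) + 334570) = ((104*(-223) - 43) + 299/282)*((-256 - 578) + 334570) = ((-23192 - 43) + 299*(1/282))*(-834 + 334570) = (-23235 + 299/282)*333736 = -6551971/282*333736 = -1093314296828/141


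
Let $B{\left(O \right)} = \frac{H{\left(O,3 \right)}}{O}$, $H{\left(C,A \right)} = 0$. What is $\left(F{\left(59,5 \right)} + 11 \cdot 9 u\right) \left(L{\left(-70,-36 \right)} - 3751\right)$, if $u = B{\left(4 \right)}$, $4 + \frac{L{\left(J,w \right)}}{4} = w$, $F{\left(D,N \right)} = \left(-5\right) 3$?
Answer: $58665$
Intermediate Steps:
$F{\left(D,N \right)} = -15$
$L{\left(J,w \right)} = -16 + 4 w$
$B{\left(O \right)} = 0$ ($B{\left(O \right)} = \frac{0}{O} = 0$)
$u = 0$
$\left(F{\left(59,5 \right)} + 11 \cdot 9 u\right) \left(L{\left(-70,-36 \right)} - 3751\right) = \left(-15 + 11 \cdot 9 \cdot 0\right) \left(\left(-16 + 4 \left(-36\right)\right) - 3751\right) = \left(-15 + 99 \cdot 0\right) \left(\left(-16 - 144\right) - 3751\right) = \left(-15 + 0\right) \left(-160 - 3751\right) = \left(-15\right) \left(-3911\right) = 58665$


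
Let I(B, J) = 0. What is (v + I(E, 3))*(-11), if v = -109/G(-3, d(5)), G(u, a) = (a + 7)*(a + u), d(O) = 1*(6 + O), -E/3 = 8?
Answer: 1199/144 ≈ 8.3264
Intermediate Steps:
E = -24 (E = -3*8 = -24)
d(O) = 6 + O
G(u, a) = (7 + a)*(a + u)
v = -109/144 (v = -109/((6 + 5)² + 7*(6 + 5) + 7*(-3) + (6 + 5)*(-3)) = -109/(11² + 7*11 - 21 + 11*(-3)) = -109/(121 + 77 - 21 - 33) = -109/144 ≈ -0.75694)
(v + I(E, 3))*(-11) = (-109/144 + 0)*(-11) = -109/144*(-11) = 1199/144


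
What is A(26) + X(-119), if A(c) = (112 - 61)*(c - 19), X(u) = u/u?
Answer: 358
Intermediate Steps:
X(u) = 1
A(c) = -969 + 51*c (A(c) = 51*(-19 + c) = -969 + 51*c)
A(26) + X(-119) = (-969 + 51*26) + 1 = (-969 + 1326) + 1 = 357 + 1 = 358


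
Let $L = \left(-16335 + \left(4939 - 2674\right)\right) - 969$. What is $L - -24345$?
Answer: $9306$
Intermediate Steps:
$L = -15039$ ($L = \left(-16335 + 2265\right) - 969 = -14070 - 969 = -15039$)
$L - -24345 = -15039 - -24345 = -15039 + 24345 = 9306$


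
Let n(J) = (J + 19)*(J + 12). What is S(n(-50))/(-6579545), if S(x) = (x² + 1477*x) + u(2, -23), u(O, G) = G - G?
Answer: -625518/1315909 ≈ -0.47535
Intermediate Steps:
u(O, G) = 0
n(J) = (12 + J)*(19 + J) (n(J) = (19 + J)*(12 + J) = (12 + J)*(19 + J))
S(x) = x² + 1477*x (S(x) = (x² + 1477*x) + 0 = x² + 1477*x)
S(n(-50))/(-6579545) = ((228 + (-50)² + 31*(-50))*(1477 + (228 + (-50)² + 31*(-50))))/(-6579545) = ((228 + 2500 - 1550)*(1477 + (228 + 2500 - 1550)))*(-1/6579545) = (1178*(1477 + 1178))*(-1/6579545) = (1178*2655)*(-1/6579545) = 3127590*(-1/6579545) = -625518/1315909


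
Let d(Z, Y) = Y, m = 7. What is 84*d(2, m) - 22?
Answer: 566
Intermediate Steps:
84*d(2, m) - 22 = 84*7 - 22 = 588 - 22 = 566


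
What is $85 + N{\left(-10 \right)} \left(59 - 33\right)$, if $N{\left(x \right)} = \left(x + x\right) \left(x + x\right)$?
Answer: $10485$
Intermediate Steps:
$N{\left(x \right)} = 4 x^{2}$ ($N{\left(x \right)} = 2 x 2 x = 4 x^{2}$)
$85 + N{\left(-10 \right)} \left(59 - 33\right) = 85 + 4 \left(-10\right)^{2} \left(59 - 33\right) = 85 + 4 \cdot 100 \cdot 26 = 85 + 400 \cdot 26 = 85 + 10400 = 10485$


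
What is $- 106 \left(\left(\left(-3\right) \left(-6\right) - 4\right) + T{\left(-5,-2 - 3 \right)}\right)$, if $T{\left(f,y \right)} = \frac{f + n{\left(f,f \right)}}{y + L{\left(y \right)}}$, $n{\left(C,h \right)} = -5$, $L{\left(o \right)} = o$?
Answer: $-1590$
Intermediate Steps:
$T{\left(f,y \right)} = \frac{-5 + f}{2 y}$ ($T{\left(f,y \right)} = \frac{f - 5}{y + y} = \frac{-5 + f}{2 y}$)
$- 106 \left(\left(\left(-3\right) \left(-6\right) - 4\right) + T{\left(-5,-2 - 3 \right)}\right) = - 106 \left(\left(\left(-3\right) \left(-6\right) - 4\right) + \frac{-5 - 5}{2 \left(-2 - 3\right)}\right) = - 106 \left(\left(18 - 4\right) + \frac{1}{2} \frac{1}{-5} \left(-10\right)\right) = - 106 \left(14 + \frac{1}{2} \left(- \frac{1}{5}\right) \left(-10\right)\right) = - 106 \left(14 + 1\right) = \left(-106\right) 15 = -1590$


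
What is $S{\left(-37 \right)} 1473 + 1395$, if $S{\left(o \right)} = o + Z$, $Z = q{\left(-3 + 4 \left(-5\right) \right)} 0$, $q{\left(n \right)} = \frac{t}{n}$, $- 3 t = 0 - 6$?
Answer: $-53106$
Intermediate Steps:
$t = 2$ ($t = - \frac{0 - 6}{3} = \left(- \frac{1}{3}\right) \left(-6\right) = 2$)
$q{\left(n \right)} = \frac{2}{n}$
$Z = 0$ ($Z = \frac{2}{-3 + 4 \left(-5\right)} 0 = \frac{2}{-3 - 20} \cdot 0 = \frac{2}{-23} \cdot 0 = 2 \left(- \frac{1}{23}\right) 0 = \left(- \frac{2}{23}\right) 0 = 0$)
$S{\left(o \right)} = o$ ($S{\left(o \right)} = o + 0 = o$)
$S{\left(-37 \right)} 1473 + 1395 = \left(-37\right) 1473 + 1395 = -54501 + 1395 = -53106$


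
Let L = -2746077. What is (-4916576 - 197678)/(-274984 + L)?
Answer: 5114254/3021061 ≈ 1.6929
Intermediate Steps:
(-4916576 - 197678)/(-274984 + L) = (-4916576 - 197678)/(-274984 - 2746077) = -5114254/(-3021061) = -5114254*(-1/3021061) = 5114254/3021061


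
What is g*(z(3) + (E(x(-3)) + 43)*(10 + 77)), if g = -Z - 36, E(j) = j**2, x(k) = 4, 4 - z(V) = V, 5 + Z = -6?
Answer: -128350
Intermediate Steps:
Z = -11 (Z = -5 - 6 = -11)
z(V) = 4 - V
g = -25 (g = -1*(-11) - 36 = 11 - 36 = -25)
g*(z(3) + (E(x(-3)) + 43)*(10 + 77)) = -25*((4 - 1*3) + (4**2 + 43)*(10 + 77)) = -25*((4 - 3) + (16 + 43)*87) = -25*(1 + 59*87) = -25*(1 + 5133) = -25*5134 = -128350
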